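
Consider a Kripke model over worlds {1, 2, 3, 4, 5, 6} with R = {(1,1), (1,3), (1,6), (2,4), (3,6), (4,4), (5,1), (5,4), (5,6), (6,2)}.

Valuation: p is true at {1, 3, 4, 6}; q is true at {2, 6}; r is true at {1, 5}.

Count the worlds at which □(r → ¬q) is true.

1: successors {1, 3, 6}; r → ¬q there: 1:T, 3:T, 6:T. ✓
2: successors {4}; r → ¬q there: 4:T. ✓
3: successors {6}; r → ¬q there: 6:T. ✓
4: successors {4}; r → ¬q there: 4:T. ✓
5: successors {1, 4, 6}; r → ¬q there: 1:T, 4:T, 6:T. ✓
6: successors {2}; r → ¬q there: 2:T. ✓
Satisfying worlds: {1, 2, 3, 4, 5, 6}.

6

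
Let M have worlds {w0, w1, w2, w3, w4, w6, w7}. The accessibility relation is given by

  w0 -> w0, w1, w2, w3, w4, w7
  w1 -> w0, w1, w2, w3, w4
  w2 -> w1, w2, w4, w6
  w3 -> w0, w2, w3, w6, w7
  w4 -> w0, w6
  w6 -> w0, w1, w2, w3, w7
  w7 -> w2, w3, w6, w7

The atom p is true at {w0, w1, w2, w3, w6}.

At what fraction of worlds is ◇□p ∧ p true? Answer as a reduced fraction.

3/7

w0: ◇□p is T, p is T. ✓
w1: ◇□p is T, p is T. ✓
w2: ◇□p is T, p is T. ✓
w3: ◇□p is F, p is T. ✗
w4: ◇□p is F, p is F. ✗
w6: ◇□p is F, p is T. ✗
w7: ◇□p is F, p is F. ✗
That's 3 of 7 worlds, so 3/7.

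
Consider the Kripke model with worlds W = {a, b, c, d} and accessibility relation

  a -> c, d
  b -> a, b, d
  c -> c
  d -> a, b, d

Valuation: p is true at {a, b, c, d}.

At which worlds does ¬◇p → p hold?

{a, b, c, d}

a: ¬◇p is F, p is T. ✓
b: ¬◇p is F, p is T. ✓
c: ¬◇p is F, p is T. ✓
d: ¬◇p is F, p is T. ✓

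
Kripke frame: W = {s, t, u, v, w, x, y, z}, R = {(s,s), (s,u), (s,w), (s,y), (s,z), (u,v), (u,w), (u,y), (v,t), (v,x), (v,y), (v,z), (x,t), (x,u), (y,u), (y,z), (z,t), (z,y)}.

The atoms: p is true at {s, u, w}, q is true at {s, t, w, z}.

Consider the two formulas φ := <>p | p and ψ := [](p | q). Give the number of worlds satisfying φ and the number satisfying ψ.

For <>p | p:
s: <>p is T, p is T. ✓
t: <>p is F, p is F. ✗
u: <>p is T, p is T. ✓
v: <>p is F, p is F. ✗
w: <>p is F, p is T. ✓
x: <>p is T, p is F. ✓
y: <>p is T, p is F. ✓
z: <>p is F, p is F. ✗
— 5 worlds.
For [](p | q):
s: successors {s, u, w, y, z}; p | q there: s:T, u:T, w:T, y:F, z:T. ✗
t: no successors, so [](p | q) holds vacuously. ✓
u: successors {v, w, y}; p | q there: v:F, w:T, y:F. ✗
v: successors {t, x, y, z}; p | q there: t:T, x:F, y:F, z:T. ✗
w: no successors, so [](p | q) holds vacuously. ✓
x: successors {t, u}; p | q there: t:T, u:T. ✓
y: successors {u, z}; p | q there: u:T, z:T. ✓
z: successors {t, y}; p | q there: t:T, y:F. ✗
— 4 worlds.

5 and 4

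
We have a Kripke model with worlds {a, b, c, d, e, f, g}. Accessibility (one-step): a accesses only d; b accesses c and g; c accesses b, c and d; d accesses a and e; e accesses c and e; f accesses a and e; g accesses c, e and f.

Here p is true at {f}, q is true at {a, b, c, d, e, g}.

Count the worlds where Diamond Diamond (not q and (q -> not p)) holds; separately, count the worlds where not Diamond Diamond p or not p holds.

1 and 7

For Diamond Diamond (not q and (q -> not p)):
a: successors {d}; Diamond (not q and (q -> not p)) there: d:F. ✗
b: successors {c, g}; Diamond (not q and (q -> not p)) there: c:F, g:T. ✓
c: successors {b, c, d}; Diamond (not q and (q -> not p)) there: b:F, c:F, d:F. ✗
d: successors {a, e}; Diamond (not q and (q -> not p)) there: a:F, e:F. ✗
e: successors {c, e}; Diamond (not q and (q -> not p)) there: c:F, e:F. ✗
f: successors {a, e}; Diamond (not q and (q -> not p)) there: a:F, e:F. ✗
g: successors {c, e, f}; Diamond (not q and (q -> not p)) there: c:F, e:F, f:F. ✗
— 1 world.
For not Diamond Diamond p or not p:
a: not Diamond Diamond p is T, not p is T. ✓
b: not Diamond Diamond p is F, not p is T. ✓
c: not Diamond Diamond p is T, not p is T. ✓
d: not Diamond Diamond p is T, not p is T. ✓
e: not Diamond Diamond p is T, not p is T. ✓
f: not Diamond Diamond p is T, not p is F. ✓
g: not Diamond Diamond p is T, not p is T. ✓
— 7 worlds.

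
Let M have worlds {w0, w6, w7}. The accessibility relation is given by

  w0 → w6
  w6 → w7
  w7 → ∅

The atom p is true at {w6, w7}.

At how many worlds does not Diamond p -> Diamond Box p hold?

2

w0: not Diamond p is F, Diamond Box p is T. ✓
w6: not Diamond p is F, Diamond Box p is T. ✓
w7: not Diamond p is T, Diamond Box p is F. ✗
Satisfying worlds: {w0, w6}.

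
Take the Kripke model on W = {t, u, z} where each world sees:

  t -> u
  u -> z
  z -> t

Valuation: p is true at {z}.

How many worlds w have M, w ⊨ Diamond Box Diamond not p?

t: successors {u}; Box Diamond not p there: u:T. ✓
u: successors {z}; Box Diamond not p there: z:T. ✓
z: successors {t}; Box Diamond not p there: t:F. ✗
Satisfying worlds: {t, u}.

2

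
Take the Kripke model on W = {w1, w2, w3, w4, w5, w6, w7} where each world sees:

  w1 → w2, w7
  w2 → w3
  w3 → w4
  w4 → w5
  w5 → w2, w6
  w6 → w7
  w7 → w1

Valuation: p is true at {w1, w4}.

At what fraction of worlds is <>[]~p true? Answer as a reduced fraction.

w1: successors {w2, w7}; []~p there: w2:T, w7:F. ✓
w2: successors {w3}; []~p there: w3:F. ✗
w3: successors {w4}; []~p there: w4:T. ✓
w4: successors {w5}; []~p there: w5:T. ✓
w5: successors {w2, w6}; []~p there: w2:T, w6:T. ✓
w6: successors {w7}; []~p there: w7:F. ✗
w7: successors {w1}; []~p there: w1:T. ✓
That's 5 of 7 worlds, so 5/7.

5/7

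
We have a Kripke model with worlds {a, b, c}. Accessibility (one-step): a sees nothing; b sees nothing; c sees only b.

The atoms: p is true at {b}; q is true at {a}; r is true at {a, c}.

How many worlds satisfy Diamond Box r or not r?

2

a: Diamond Box r is F, not r is F. ✗
b: Diamond Box r is F, not r is T. ✓
c: Diamond Box r is T, not r is F. ✓
Satisfying worlds: {b, c}.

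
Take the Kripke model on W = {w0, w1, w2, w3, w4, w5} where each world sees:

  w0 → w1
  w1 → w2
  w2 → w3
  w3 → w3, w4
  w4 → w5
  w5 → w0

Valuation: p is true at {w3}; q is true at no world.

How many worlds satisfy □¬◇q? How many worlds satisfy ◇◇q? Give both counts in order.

6 and 0

For □¬◇q:
w0: successors {w1}; ¬◇q there: w1:T. ✓
w1: successors {w2}; ¬◇q there: w2:T. ✓
w2: successors {w3}; ¬◇q there: w3:T. ✓
w3: successors {w3, w4}; ¬◇q there: w3:T, w4:T. ✓
w4: successors {w5}; ¬◇q there: w5:T. ✓
w5: successors {w0}; ¬◇q there: w0:T. ✓
— 6 worlds.
For ◇◇q:
w0: successors {w1}; ◇q there: w1:F. ✗
w1: successors {w2}; ◇q there: w2:F. ✗
w2: successors {w3}; ◇q there: w3:F. ✗
w3: successors {w3, w4}; ◇q there: w3:F, w4:F. ✗
w4: successors {w5}; ◇q there: w5:F. ✗
w5: successors {w0}; ◇q there: w0:F. ✗
— 0 worlds.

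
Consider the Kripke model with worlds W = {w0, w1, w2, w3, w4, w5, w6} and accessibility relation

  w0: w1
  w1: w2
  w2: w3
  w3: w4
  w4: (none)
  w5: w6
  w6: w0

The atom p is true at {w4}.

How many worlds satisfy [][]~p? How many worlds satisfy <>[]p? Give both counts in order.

For [][]~p:
w0: successors {w1}; []~p there: w1:T. ✓
w1: successors {w2}; []~p there: w2:T. ✓
w2: successors {w3}; []~p there: w3:F. ✗
w3: successors {w4}; []~p there: w4:T. ✓
w4: no successors, so [][]~p holds vacuously. ✓
w5: successors {w6}; []~p there: w6:T. ✓
w6: successors {w0}; []~p there: w0:T. ✓
— 6 worlds.
For <>[]p:
w0: successors {w1}; []p there: w1:F. ✗
w1: successors {w2}; []p there: w2:F. ✗
w2: successors {w3}; []p there: w3:T. ✓
w3: successors {w4}; []p there: w4:T. ✓
w4: no successors, so <>[]p fails. ✗
w5: successors {w6}; []p there: w6:F. ✗
w6: successors {w0}; []p there: w0:F. ✗
— 2 worlds.

6 and 2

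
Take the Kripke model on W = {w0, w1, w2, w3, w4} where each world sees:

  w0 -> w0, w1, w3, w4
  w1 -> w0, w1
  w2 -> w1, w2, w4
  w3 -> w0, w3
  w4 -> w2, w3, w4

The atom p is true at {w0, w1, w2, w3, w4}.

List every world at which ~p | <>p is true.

w0: ~p is F, <>p is T. ✓
w1: ~p is F, <>p is T. ✓
w2: ~p is F, <>p is T. ✓
w3: ~p is F, <>p is T. ✓
w4: ~p is F, <>p is T. ✓

{w0, w1, w2, w3, w4}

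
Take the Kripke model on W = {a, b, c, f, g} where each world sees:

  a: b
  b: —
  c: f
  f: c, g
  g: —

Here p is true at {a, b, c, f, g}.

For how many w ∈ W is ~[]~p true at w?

a: []~p is F. ✓
b: []~p is T. ✗
c: []~p is F. ✓
f: []~p is F. ✓
g: []~p is T. ✗
Satisfying worlds: {a, c, f}.

3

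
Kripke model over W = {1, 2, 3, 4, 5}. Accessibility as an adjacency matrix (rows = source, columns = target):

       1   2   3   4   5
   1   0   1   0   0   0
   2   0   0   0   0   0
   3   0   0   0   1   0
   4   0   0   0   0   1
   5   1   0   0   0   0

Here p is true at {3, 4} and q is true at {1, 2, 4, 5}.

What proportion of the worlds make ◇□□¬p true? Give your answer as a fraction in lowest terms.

1: successors {2}; □□¬p there: 2:T. ✓
2: no successors, so ◇□□¬p fails. ✗
3: successors {4}; □□¬p there: 4:T. ✓
4: successors {5}; □□¬p there: 5:T. ✓
5: successors {1}; □□¬p there: 1:T. ✓
That's 4 of 5 worlds, so 4/5.

4/5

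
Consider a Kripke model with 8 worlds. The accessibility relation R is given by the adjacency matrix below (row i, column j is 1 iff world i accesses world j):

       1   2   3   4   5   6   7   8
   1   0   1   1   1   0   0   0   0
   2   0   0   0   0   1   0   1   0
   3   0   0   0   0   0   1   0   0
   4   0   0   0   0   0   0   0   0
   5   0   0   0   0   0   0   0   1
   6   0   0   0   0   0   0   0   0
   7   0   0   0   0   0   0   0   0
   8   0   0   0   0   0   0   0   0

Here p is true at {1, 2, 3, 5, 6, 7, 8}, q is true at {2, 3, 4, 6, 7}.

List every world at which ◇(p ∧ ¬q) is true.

1: successors {2, 3, 4}; p ∧ ¬q there: 2:F, 3:F, 4:F. ✗
2: successors {5, 7}; p ∧ ¬q there: 5:T, 7:F. ✓
3: successors {6}; p ∧ ¬q there: 6:F. ✗
4: no successors, so ◇(p ∧ ¬q) fails. ✗
5: successors {8}; p ∧ ¬q there: 8:T. ✓
6: no successors, so ◇(p ∧ ¬q) fails. ✗
7: no successors, so ◇(p ∧ ¬q) fails. ✗
8: no successors, so ◇(p ∧ ¬q) fails. ✗

{2, 5}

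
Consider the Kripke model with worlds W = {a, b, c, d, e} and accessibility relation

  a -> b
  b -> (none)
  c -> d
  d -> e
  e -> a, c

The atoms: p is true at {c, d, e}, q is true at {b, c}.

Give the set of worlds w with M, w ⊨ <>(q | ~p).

a: successors {b}; q | ~p there: b:T. ✓
b: no successors, so <>(q | ~p) fails. ✗
c: successors {d}; q | ~p there: d:F. ✗
d: successors {e}; q | ~p there: e:F. ✗
e: successors {a, c}; q | ~p there: a:T, c:T. ✓

{a, e}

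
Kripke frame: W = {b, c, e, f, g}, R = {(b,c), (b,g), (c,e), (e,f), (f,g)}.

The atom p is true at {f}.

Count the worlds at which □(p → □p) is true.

4

b: successors {c, g}; p → □p there: c:T, g:T. ✓
c: successors {e}; p → □p there: e:T. ✓
e: successors {f}; p → □p there: f:F. ✗
f: successors {g}; p → □p there: g:T. ✓
g: no successors, so □(p → □p) holds vacuously. ✓
Satisfying worlds: {b, c, f, g}.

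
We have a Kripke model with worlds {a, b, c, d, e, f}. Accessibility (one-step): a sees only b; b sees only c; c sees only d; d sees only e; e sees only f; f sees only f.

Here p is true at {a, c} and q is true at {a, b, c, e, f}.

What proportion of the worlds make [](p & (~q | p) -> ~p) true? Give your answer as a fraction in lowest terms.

5/6

a: successors {b}; p & (~q | p) -> ~p there: b:T. ✓
b: successors {c}; p & (~q | p) -> ~p there: c:F. ✗
c: successors {d}; p & (~q | p) -> ~p there: d:T. ✓
d: successors {e}; p & (~q | p) -> ~p there: e:T. ✓
e: successors {f}; p & (~q | p) -> ~p there: f:T. ✓
f: successors {f}; p & (~q | p) -> ~p there: f:T. ✓
That's 5 of 6 worlds, so 5/6.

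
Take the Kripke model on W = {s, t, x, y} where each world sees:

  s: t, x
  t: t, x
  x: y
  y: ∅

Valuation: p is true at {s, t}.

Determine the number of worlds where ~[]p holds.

s: []p is F. ✓
t: []p is F. ✓
x: []p is F. ✓
y: []p is T. ✗
Satisfying worlds: {s, t, x}.

3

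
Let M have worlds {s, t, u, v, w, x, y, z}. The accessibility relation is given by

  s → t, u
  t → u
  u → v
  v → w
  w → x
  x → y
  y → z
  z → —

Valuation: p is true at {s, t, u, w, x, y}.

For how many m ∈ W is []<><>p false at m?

s: successors {t, u}; <><>p there: t:F, u:T. ✗
t: successors {u}; <><>p there: u:T. ✓
u: successors {v}; <><>p there: v:T. ✓
v: successors {w}; <><>p there: w:T. ✓
w: successors {x}; <><>p there: x:F. ✗
x: successors {y}; <><>p there: y:F. ✗
y: successors {z}; <><>p there: z:F. ✗
z: no successors, so []<><>p holds vacuously. ✓
Satisfying worlds: {t, u, v, z}.
So []<><>p fails at the other 4 worlds.

4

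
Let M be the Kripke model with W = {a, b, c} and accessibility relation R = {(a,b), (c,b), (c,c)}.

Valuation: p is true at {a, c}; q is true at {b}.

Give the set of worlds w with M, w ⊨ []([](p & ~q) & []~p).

{a, b}

a: successors {b}; [](p & ~q) & []~p there: b:T. ✓
b: no successors, so []([](p & ~q) & []~p) holds vacuously. ✓
c: successors {b, c}; [](p & ~q) & []~p there: b:T, c:F. ✗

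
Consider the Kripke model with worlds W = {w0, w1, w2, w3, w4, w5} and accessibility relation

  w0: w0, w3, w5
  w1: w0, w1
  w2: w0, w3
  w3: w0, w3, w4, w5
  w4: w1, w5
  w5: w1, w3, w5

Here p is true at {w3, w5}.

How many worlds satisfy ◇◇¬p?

w0: successors {w0, w3, w5}; ◇¬p there: w0:T, w3:T, w5:T. ✓
w1: successors {w0, w1}; ◇¬p there: w0:T, w1:T. ✓
w2: successors {w0, w3}; ◇¬p there: w0:T, w3:T. ✓
w3: successors {w0, w3, w4, w5}; ◇¬p there: w0:T, w3:T, w4:T, w5:T. ✓
w4: successors {w1, w5}; ◇¬p there: w1:T, w5:T. ✓
w5: successors {w1, w3, w5}; ◇¬p there: w1:T, w3:T, w5:T. ✓
Satisfying worlds: {w0, w1, w2, w3, w4, w5}.

6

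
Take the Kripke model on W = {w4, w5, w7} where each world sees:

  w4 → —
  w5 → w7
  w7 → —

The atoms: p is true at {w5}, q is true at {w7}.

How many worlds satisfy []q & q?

w4: []q is T, q is F. ✗
w5: []q is T, q is F. ✗
w7: []q is T, q is T. ✓
Satisfying worlds: {w7}.

1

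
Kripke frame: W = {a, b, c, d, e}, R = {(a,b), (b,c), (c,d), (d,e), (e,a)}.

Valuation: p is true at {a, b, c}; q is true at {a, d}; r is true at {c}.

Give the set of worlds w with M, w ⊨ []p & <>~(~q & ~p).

{a, b, e}

a: []p is T, <>~(~q & ~p) is T. ✓
b: []p is T, <>~(~q & ~p) is T. ✓
c: []p is F, <>~(~q & ~p) is T. ✗
d: []p is F, <>~(~q & ~p) is F. ✗
e: []p is T, <>~(~q & ~p) is T. ✓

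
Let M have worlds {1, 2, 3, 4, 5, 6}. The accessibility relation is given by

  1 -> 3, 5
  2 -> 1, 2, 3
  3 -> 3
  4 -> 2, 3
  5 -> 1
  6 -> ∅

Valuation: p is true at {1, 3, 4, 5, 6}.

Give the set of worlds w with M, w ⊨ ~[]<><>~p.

{1, 2, 3, 4, 5}

1: []<><>~p is F. ✓
2: []<><>~p is F. ✓
3: []<><>~p is F. ✓
4: []<><>~p is F. ✓
5: []<><>~p is F. ✓
6: []<><>~p is T. ✗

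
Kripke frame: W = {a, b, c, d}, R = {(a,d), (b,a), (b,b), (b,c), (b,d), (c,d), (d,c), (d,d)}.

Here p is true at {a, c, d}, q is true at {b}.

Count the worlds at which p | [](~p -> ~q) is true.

3

a: p is T, [](~p -> ~q) is T. ✓
b: p is F, [](~p -> ~q) is F. ✗
c: p is T, [](~p -> ~q) is T. ✓
d: p is T, [](~p -> ~q) is T. ✓
Satisfying worlds: {a, c, d}.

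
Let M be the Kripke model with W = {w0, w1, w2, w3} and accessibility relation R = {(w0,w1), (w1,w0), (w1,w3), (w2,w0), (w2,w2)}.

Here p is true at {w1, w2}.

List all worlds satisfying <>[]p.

{w1, w2}

w0: successors {w1}; []p there: w1:F. ✗
w1: successors {w0, w3}; []p there: w0:T, w3:T. ✓
w2: successors {w0, w2}; []p there: w0:T, w2:F. ✓
w3: no successors, so <>[]p fails. ✗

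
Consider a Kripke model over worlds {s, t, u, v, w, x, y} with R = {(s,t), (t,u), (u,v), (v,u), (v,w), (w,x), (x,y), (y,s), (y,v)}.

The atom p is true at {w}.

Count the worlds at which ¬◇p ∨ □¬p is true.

6

s: ¬◇p is T, □¬p is T. ✓
t: ¬◇p is T, □¬p is T. ✓
u: ¬◇p is T, □¬p is T. ✓
v: ¬◇p is F, □¬p is F. ✗
w: ¬◇p is T, □¬p is T. ✓
x: ¬◇p is T, □¬p is T. ✓
y: ¬◇p is T, □¬p is T. ✓
Satisfying worlds: {s, t, u, w, x, y}.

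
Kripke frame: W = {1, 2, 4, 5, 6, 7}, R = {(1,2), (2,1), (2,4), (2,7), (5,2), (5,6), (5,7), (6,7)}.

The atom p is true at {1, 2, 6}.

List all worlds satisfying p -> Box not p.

{4, 5, 6, 7}

1: p is T, Box not p is F. ✗
2: p is T, Box not p is F. ✗
4: p is F, Box not p is T. ✓
5: p is F, Box not p is F. ✓
6: p is T, Box not p is T. ✓
7: p is F, Box not p is T. ✓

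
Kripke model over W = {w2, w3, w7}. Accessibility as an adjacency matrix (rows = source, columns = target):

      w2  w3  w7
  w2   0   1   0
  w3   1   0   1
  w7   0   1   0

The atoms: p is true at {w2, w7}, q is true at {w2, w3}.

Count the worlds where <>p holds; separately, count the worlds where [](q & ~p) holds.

For <>p:
w2: successors {w3}; p there: w3:F. ✗
w3: successors {w2, w7}; p there: w2:T, w7:T. ✓
w7: successors {w3}; p there: w3:F. ✗
— 1 world.
For [](q & ~p):
w2: successors {w3}; q & ~p there: w3:T. ✓
w3: successors {w2, w7}; q & ~p there: w2:F, w7:F. ✗
w7: successors {w3}; q & ~p there: w3:T. ✓
— 2 worlds.

1 and 2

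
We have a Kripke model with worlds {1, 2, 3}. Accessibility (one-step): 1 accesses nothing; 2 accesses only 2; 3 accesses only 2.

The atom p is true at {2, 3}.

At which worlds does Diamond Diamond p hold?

1: no successors, so Diamond Diamond p fails. ✗
2: successors {2}; Diamond p there: 2:T. ✓
3: successors {2}; Diamond p there: 2:T. ✓

{2, 3}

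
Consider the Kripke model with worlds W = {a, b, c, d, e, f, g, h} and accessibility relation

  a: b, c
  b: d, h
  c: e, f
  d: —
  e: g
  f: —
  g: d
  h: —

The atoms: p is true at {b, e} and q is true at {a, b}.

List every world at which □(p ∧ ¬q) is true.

{d, f, h}

a: successors {b, c}; p ∧ ¬q there: b:F, c:F. ✗
b: successors {d, h}; p ∧ ¬q there: d:F, h:F. ✗
c: successors {e, f}; p ∧ ¬q there: e:T, f:F. ✗
d: no successors, so □(p ∧ ¬q) holds vacuously. ✓
e: successors {g}; p ∧ ¬q there: g:F. ✗
f: no successors, so □(p ∧ ¬q) holds vacuously. ✓
g: successors {d}; p ∧ ¬q there: d:F. ✗
h: no successors, so □(p ∧ ¬q) holds vacuously. ✓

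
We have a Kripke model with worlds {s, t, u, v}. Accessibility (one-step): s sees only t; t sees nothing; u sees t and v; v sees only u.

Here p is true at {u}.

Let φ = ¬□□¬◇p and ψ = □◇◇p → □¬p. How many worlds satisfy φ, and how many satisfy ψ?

For ¬□□¬◇p:
s: □□¬◇p is T. ✗
t: □□¬◇p is T. ✗
u: □□¬◇p is T. ✗
v: □□¬◇p is F. ✓
— 1 world.
For □◇◇p → □¬p:
s: □◇◇p is F, □¬p is T. ✓
t: □◇◇p is T, □¬p is T. ✓
u: □◇◇p is F, □¬p is T. ✓
v: □◇◇p is T, □¬p is F. ✗
— 3 worlds.

1 and 3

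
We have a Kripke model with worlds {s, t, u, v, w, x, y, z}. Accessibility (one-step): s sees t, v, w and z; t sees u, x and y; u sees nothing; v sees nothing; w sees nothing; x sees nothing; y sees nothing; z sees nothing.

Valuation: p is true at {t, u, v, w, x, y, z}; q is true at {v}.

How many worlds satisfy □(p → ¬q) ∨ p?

s: □(p → ¬q) is F, p is F. ✗
t: □(p → ¬q) is T, p is T. ✓
u: □(p → ¬q) is T, p is T. ✓
v: □(p → ¬q) is T, p is T. ✓
w: □(p → ¬q) is T, p is T. ✓
x: □(p → ¬q) is T, p is T. ✓
y: □(p → ¬q) is T, p is T. ✓
z: □(p → ¬q) is T, p is T. ✓
Satisfying worlds: {t, u, v, w, x, y, z}.

7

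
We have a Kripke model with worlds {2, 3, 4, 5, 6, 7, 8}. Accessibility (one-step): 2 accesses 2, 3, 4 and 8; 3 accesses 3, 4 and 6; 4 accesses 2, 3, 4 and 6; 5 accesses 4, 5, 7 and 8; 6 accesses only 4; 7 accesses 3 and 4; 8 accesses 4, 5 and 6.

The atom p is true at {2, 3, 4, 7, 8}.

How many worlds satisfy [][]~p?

0

2: successors {2, 3, 4, 8}; []~p there: 2:F, 3:F, 4:F, 8:F. ✗
3: successors {3, 4, 6}; []~p there: 3:F, 4:F, 6:F. ✗
4: successors {2, 3, 4, 6}; []~p there: 2:F, 3:F, 4:F, 6:F. ✗
5: successors {4, 5, 7, 8}; []~p there: 4:F, 5:F, 7:F, 8:F. ✗
6: successors {4}; []~p there: 4:F. ✗
7: successors {3, 4}; []~p there: 3:F, 4:F. ✗
8: successors {4, 5, 6}; []~p there: 4:F, 5:F, 6:F. ✗
Satisfying worlds: ∅.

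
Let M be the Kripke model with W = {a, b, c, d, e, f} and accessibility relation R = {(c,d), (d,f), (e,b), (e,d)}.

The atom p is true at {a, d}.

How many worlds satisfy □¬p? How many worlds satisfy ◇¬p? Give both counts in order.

4 and 2

For □¬p:
a: no successors, so □¬p holds vacuously. ✓
b: no successors, so □¬p holds vacuously. ✓
c: successors {d}; ¬p there: d:F. ✗
d: successors {f}; ¬p there: f:T. ✓
e: successors {b, d}; ¬p there: b:T, d:F. ✗
f: no successors, so □¬p holds vacuously. ✓
— 4 worlds.
For ◇¬p:
a: no successors, so ◇¬p fails. ✗
b: no successors, so ◇¬p fails. ✗
c: successors {d}; ¬p there: d:F. ✗
d: successors {f}; ¬p there: f:T. ✓
e: successors {b, d}; ¬p there: b:T, d:F. ✓
f: no successors, so ◇¬p fails. ✗
— 2 worlds.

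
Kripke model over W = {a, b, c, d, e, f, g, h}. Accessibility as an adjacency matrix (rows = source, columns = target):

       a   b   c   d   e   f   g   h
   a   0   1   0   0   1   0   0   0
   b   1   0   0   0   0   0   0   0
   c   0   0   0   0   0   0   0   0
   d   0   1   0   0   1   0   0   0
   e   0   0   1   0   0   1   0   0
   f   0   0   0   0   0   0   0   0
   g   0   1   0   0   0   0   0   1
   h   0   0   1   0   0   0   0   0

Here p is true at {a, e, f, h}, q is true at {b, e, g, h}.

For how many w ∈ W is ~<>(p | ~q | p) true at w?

a: <>(p | ~q | p) is T. ✗
b: <>(p | ~q | p) is T. ✗
c: <>(p | ~q | p) is F. ✓
d: <>(p | ~q | p) is T. ✗
e: <>(p | ~q | p) is T. ✗
f: <>(p | ~q | p) is F. ✓
g: <>(p | ~q | p) is T. ✗
h: <>(p | ~q | p) is T. ✗
Satisfying worlds: {c, f}.

2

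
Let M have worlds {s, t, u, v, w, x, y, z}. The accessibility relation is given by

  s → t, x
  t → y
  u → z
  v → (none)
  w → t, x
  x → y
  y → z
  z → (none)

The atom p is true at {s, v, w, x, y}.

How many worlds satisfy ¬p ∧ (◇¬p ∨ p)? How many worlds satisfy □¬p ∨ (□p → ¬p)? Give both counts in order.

For ¬p ∧ (◇¬p ∨ p):
s: ¬p is F, ◇¬p ∨ p is T. ✗
t: ¬p is T, ◇¬p ∨ p is F. ✗
u: ¬p is T, ◇¬p ∨ p is T. ✓
v: ¬p is F, ◇¬p ∨ p is T. ✗
w: ¬p is F, ◇¬p ∨ p is T. ✗
x: ¬p is F, ◇¬p ∨ p is T. ✗
y: ¬p is F, ◇¬p ∨ p is T. ✗
z: ¬p is T, ◇¬p ∨ p is F. ✗
— 1 world.
For □¬p ∨ (□p → ¬p):
s: □¬p is F, □p → ¬p is T. ✓
t: □¬p is F, □p → ¬p is T. ✓
u: □¬p is T, □p → ¬p is T. ✓
v: □¬p is T, □p → ¬p is F. ✓
w: □¬p is F, □p → ¬p is T. ✓
x: □¬p is F, □p → ¬p is F. ✗
y: □¬p is T, □p → ¬p is T. ✓
z: □¬p is T, □p → ¬p is T. ✓
— 7 worlds.

1 and 7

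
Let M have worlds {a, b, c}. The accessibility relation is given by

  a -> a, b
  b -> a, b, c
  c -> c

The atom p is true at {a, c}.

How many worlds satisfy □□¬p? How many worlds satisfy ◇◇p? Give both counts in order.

0 and 3

For □□¬p:
a: successors {a, b}; □¬p there: a:F, b:F. ✗
b: successors {a, b, c}; □¬p there: a:F, b:F, c:F. ✗
c: successors {c}; □¬p there: c:F. ✗
— 0 worlds.
For ◇◇p:
a: successors {a, b}; ◇p there: a:T, b:T. ✓
b: successors {a, b, c}; ◇p there: a:T, b:T, c:T. ✓
c: successors {c}; ◇p there: c:T. ✓
— 3 worlds.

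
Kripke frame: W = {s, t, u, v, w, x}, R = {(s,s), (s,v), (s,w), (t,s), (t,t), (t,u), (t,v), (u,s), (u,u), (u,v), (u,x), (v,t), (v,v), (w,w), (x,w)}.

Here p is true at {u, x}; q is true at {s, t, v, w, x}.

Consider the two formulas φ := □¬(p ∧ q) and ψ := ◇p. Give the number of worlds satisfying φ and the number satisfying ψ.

For □¬(p ∧ q):
s: successors {s, v, w}; ¬(p ∧ q) there: s:T, v:T, w:T. ✓
t: successors {s, t, u, v}; ¬(p ∧ q) there: s:T, t:T, u:T, v:T. ✓
u: successors {s, u, v, x}; ¬(p ∧ q) there: s:T, u:T, v:T, x:F. ✗
v: successors {t, v}; ¬(p ∧ q) there: t:T, v:T. ✓
w: successors {w}; ¬(p ∧ q) there: w:T. ✓
x: successors {w}; ¬(p ∧ q) there: w:T. ✓
— 5 worlds.
For ◇p:
s: successors {s, v, w}; p there: s:F, v:F, w:F. ✗
t: successors {s, t, u, v}; p there: s:F, t:F, u:T, v:F. ✓
u: successors {s, u, v, x}; p there: s:F, u:T, v:F, x:T. ✓
v: successors {t, v}; p there: t:F, v:F. ✗
w: successors {w}; p there: w:F. ✗
x: successors {w}; p there: w:F. ✗
— 2 worlds.

5 and 2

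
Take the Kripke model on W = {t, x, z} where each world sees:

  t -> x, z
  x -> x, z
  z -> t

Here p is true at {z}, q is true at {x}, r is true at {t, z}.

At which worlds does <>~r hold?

t: successors {x, z}; ~r there: x:T, z:F. ✓
x: successors {x, z}; ~r there: x:T, z:F. ✓
z: successors {t}; ~r there: t:F. ✗

{t, x}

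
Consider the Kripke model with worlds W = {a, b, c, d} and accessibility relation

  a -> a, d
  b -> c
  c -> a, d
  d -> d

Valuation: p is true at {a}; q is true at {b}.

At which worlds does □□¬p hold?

a: successors {a, d}; □¬p there: a:F, d:T. ✗
b: successors {c}; □¬p there: c:F. ✗
c: successors {a, d}; □¬p there: a:F, d:T. ✗
d: successors {d}; □¬p there: d:T. ✓

{d}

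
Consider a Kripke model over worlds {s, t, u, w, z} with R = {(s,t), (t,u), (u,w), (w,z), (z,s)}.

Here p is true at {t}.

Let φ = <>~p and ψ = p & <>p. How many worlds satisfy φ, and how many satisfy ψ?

For <>~p:
s: successors {t}; ~p there: t:F. ✗
t: successors {u}; ~p there: u:T. ✓
u: successors {w}; ~p there: w:T. ✓
w: successors {z}; ~p there: z:T. ✓
z: successors {s}; ~p there: s:T. ✓
— 4 worlds.
For p & <>p:
s: p is F, <>p is T. ✗
t: p is T, <>p is F. ✗
u: p is F, <>p is F. ✗
w: p is F, <>p is F. ✗
z: p is F, <>p is F. ✗
— 0 worlds.

4 and 0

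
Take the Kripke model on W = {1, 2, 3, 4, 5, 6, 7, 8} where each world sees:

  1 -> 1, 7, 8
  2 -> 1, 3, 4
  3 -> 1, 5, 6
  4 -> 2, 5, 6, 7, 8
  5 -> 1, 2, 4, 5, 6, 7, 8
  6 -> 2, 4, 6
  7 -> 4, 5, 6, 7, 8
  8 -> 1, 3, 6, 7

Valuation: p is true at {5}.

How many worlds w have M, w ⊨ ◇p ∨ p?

4

1: ◇p is F, p is F. ✗
2: ◇p is F, p is F. ✗
3: ◇p is T, p is F. ✓
4: ◇p is T, p is F. ✓
5: ◇p is T, p is T. ✓
6: ◇p is F, p is F. ✗
7: ◇p is T, p is F. ✓
8: ◇p is F, p is F. ✗
Satisfying worlds: {3, 4, 5, 7}.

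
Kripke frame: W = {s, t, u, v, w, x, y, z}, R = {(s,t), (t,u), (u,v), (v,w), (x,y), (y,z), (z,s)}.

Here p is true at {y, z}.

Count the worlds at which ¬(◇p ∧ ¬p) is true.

7

s: ◇p ∧ ¬p is F. ✓
t: ◇p ∧ ¬p is F. ✓
u: ◇p ∧ ¬p is F. ✓
v: ◇p ∧ ¬p is F. ✓
w: ◇p ∧ ¬p is F. ✓
x: ◇p ∧ ¬p is T. ✗
y: ◇p ∧ ¬p is F. ✓
z: ◇p ∧ ¬p is F. ✓
Satisfying worlds: {s, t, u, v, w, y, z}.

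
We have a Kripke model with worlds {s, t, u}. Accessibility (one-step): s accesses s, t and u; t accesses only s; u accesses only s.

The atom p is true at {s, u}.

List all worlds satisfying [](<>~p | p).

s: successors {s, t, u}; <>~p | p there: s:T, t:F, u:T. ✗
t: successors {s}; <>~p | p there: s:T. ✓
u: successors {s}; <>~p | p there: s:T. ✓

{t, u}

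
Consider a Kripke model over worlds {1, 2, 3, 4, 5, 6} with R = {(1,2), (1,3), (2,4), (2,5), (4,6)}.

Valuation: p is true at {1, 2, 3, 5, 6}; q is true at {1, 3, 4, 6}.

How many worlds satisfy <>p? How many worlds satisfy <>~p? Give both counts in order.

3 and 1

For <>p:
1: successors {2, 3}; p there: 2:T, 3:T. ✓
2: successors {4, 5}; p there: 4:F, 5:T. ✓
3: no successors, so <>p fails. ✗
4: successors {6}; p there: 6:T. ✓
5: no successors, so <>p fails. ✗
6: no successors, so <>p fails. ✗
— 3 worlds.
For <>~p:
1: successors {2, 3}; ~p there: 2:F, 3:F. ✗
2: successors {4, 5}; ~p there: 4:T, 5:F. ✓
3: no successors, so <>~p fails. ✗
4: successors {6}; ~p there: 6:F. ✗
5: no successors, so <>~p fails. ✗
6: no successors, so <>~p fails. ✗
— 1 world.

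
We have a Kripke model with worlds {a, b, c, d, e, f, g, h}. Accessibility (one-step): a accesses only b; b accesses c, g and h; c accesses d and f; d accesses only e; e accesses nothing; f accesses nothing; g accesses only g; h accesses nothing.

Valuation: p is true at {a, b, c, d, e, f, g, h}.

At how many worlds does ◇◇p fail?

a: successors {b}; ◇p there: b:T. ✓
b: successors {c, g, h}; ◇p there: c:T, g:T, h:F. ✓
c: successors {d, f}; ◇p there: d:T, f:F. ✓
d: successors {e}; ◇p there: e:F. ✗
e: no successors, so ◇◇p fails. ✗
f: no successors, so ◇◇p fails. ✗
g: successors {g}; ◇p there: g:T. ✓
h: no successors, so ◇◇p fails. ✗
Satisfying worlds: {a, b, c, g}.
So ◇◇p fails at the other 4 worlds.

4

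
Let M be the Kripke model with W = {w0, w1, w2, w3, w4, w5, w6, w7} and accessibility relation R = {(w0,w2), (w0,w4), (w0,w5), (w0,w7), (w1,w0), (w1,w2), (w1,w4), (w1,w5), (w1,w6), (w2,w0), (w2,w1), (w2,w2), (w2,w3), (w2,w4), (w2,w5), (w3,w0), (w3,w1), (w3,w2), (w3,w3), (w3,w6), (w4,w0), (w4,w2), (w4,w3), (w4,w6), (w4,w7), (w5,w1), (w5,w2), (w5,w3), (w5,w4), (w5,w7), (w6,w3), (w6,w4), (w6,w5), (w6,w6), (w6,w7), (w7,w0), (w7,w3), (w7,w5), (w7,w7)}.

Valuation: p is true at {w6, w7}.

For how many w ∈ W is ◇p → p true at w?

3

w0: ◇p is T, p is F. ✗
w1: ◇p is T, p is F. ✗
w2: ◇p is F, p is F. ✓
w3: ◇p is T, p is F. ✗
w4: ◇p is T, p is F. ✗
w5: ◇p is T, p is F. ✗
w6: ◇p is T, p is T. ✓
w7: ◇p is T, p is T. ✓
Satisfying worlds: {w2, w6, w7}.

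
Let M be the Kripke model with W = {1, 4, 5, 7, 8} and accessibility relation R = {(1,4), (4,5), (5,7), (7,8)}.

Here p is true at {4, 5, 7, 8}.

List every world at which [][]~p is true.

1: successors {4}; []~p there: 4:F. ✗
4: successors {5}; []~p there: 5:F. ✗
5: successors {7}; []~p there: 7:F. ✗
7: successors {8}; []~p there: 8:T. ✓
8: no successors, so [][]~p holds vacuously. ✓

{7, 8}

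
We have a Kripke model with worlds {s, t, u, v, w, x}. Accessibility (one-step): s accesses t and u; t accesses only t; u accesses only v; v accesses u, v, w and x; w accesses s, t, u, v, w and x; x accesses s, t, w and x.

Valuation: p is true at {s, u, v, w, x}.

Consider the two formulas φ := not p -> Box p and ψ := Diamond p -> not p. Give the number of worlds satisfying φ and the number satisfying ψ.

For not p -> Box p:
s: not p is F, Box p is F. ✓
t: not p is T, Box p is F. ✗
u: not p is F, Box p is T. ✓
v: not p is F, Box p is T. ✓
w: not p is F, Box p is F. ✓
x: not p is F, Box p is F. ✓
— 5 worlds.
For Diamond p -> not p:
s: Diamond p is T, not p is F. ✗
t: Diamond p is F, not p is T. ✓
u: Diamond p is T, not p is F. ✗
v: Diamond p is T, not p is F. ✗
w: Diamond p is T, not p is F. ✗
x: Diamond p is T, not p is F. ✗
— 1 world.

5 and 1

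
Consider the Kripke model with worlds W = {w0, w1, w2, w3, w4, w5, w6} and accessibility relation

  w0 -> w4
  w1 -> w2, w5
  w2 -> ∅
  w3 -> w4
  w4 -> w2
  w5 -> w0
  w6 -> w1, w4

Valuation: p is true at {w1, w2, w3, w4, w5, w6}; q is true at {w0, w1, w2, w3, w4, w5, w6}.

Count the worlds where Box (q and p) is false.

1

w0: successors {w4}; q and p there: w4:T. ✓
w1: successors {w2, w5}; q and p there: w2:T, w5:T. ✓
w2: no successors, so Box (q and p) holds vacuously. ✓
w3: successors {w4}; q and p there: w4:T. ✓
w4: successors {w2}; q and p there: w2:T. ✓
w5: successors {w0}; q and p there: w0:F. ✗
w6: successors {w1, w4}; q and p there: w1:T, w4:T. ✓
Satisfying worlds: {w0, w1, w2, w3, w4, w6}.
So Box (q and p) fails at the other 1 world.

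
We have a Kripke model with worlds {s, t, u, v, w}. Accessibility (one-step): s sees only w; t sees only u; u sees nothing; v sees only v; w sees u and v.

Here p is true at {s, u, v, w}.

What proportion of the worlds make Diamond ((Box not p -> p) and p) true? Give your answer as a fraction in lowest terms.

s: successors {w}; (Box not p -> p) and p there: w:T. ✓
t: successors {u}; (Box not p -> p) and p there: u:T. ✓
u: no successors, so Diamond ((Box not p -> p) and p) fails. ✗
v: successors {v}; (Box not p -> p) and p there: v:T. ✓
w: successors {u, v}; (Box not p -> p) and p there: u:T, v:T. ✓
That's 4 of 5 worlds, so 4/5.

4/5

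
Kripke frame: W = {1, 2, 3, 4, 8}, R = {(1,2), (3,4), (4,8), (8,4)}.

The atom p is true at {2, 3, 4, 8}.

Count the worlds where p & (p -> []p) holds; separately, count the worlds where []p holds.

4 and 5

For p & (p -> []p):
1: p is F, p -> []p is T. ✗
2: p is T, p -> []p is T. ✓
3: p is T, p -> []p is T. ✓
4: p is T, p -> []p is T. ✓
8: p is T, p -> []p is T. ✓
— 4 worlds.
For []p:
1: successors {2}; p there: 2:T. ✓
2: no successors, so []p holds vacuously. ✓
3: successors {4}; p there: 4:T. ✓
4: successors {8}; p there: 8:T. ✓
8: successors {4}; p there: 4:T. ✓
— 5 worlds.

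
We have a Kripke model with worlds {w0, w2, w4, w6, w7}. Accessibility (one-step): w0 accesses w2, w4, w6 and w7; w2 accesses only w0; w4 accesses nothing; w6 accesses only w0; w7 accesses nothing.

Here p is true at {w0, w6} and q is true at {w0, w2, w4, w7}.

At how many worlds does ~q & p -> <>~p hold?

w0: ~q & p is F, <>~p is T. ✓
w2: ~q & p is F, <>~p is F. ✓
w4: ~q & p is F, <>~p is F. ✓
w6: ~q & p is T, <>~p is F. ✗
w7: ~q & p is F, <>~p is F. ✓
Satisfying worlds: {w0, w2, w4, w7}.

4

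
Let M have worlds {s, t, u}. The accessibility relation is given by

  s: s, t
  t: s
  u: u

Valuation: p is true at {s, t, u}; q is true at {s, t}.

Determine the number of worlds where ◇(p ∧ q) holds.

s: successors {s, t}; p ∧ q there: s:T, t:T. ✓
t: successors {s}; p ∧ q there: s:T. ✓
u: successors {u}; p ∧ q there: u:F. ✗
Satisfying worlds: {s, t}.

2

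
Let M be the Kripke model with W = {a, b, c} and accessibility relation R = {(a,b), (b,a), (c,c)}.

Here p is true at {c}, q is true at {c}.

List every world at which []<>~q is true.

a: successors {b}; <>~q there: b:T. ✓
b: successors {a}; <>~q there: a:T. ✓
c: successors {c}; <>~q there: c:F. ✗

{a, b}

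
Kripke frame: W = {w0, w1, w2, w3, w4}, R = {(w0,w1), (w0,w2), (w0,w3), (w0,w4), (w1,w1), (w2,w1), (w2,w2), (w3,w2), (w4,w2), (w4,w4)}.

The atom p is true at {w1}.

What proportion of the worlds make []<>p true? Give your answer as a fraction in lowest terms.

w0: successors {w1, w2, w3, w4}; <>p there: w1:T, w2:T, w3:F, w4:F. ✗
w1: successors {w1}; <>p there: w1:T. ✓
w2: successors {w1, w2}; <>p there: w1:T, w2:T. ✓
w3: successors {w2}; <>p there: w2:T. ✓
w4: successors {w2, w4}; <>p there: w2:T, w4:F. ✗
That's 3 of 5 worlds, so 3/5.

3/5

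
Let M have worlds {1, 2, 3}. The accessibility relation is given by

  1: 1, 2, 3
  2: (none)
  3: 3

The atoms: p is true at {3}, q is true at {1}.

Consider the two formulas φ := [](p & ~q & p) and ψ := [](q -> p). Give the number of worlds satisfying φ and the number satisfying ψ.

2 and 2

For [](p & ~q & p):
1: successors {1, 2, 3}; p & ~q & p there: 1:F, 2:F, 3:T. ✗
2: no successors, so [](p & ~q & p) holds vacuously. ✓
3: successors {3}; p & ~q & p there: 3:T. ✓
— 2 worlds.
For [](q -> p):
1: successors {1, 2, 3}; q -> p there: 1:F, 2:T, 3:T. ✗
2: no successors, so [](q -> p) holds vacuously. ✓
3: successors {3}; q -> p there: 3:T. ✓
— 2 worlds.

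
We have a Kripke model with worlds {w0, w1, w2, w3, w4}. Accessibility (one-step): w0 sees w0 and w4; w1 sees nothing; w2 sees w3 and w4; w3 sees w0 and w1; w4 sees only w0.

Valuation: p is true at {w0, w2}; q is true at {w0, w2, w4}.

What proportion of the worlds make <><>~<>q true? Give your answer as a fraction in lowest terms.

w0: successors {w0, w4}; <>~<>q there: w0:F, w4:F. ✗
w1: no successors, so <><>~<>q fails. ✗
w2: successors {w3, w4}; <>~<>q there: w3:T, w4:F. ✓
w3: successors {w0, w1}; <>~<>q there: w0:F, w1:F. ✗
w4: successors {w0}; <>~<>q there: w0:F. ✗
That's 1 of 5 worlds, so 1/5.

1/5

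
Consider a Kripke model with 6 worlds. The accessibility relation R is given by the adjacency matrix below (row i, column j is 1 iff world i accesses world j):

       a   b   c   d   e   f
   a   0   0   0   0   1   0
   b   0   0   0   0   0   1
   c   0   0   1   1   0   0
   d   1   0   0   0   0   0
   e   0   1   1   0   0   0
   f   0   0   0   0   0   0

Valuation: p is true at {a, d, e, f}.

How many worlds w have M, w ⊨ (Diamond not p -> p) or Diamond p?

a: Diamond not p -> p is T, Diamond p is T. ✓
b: Diamond not p -> p is T, Diamond p is T. ✓
c: Diamond not p -> p is F, Diamond p is T. ✓
d: Diamond not p -> p is T, Diamond p is T. ✓
e: Diamond not p -> p is T, Diamond p is F. ✓
f: Diamond not p -> p is T, Diamond p is F. ✓
Satisfying worlds: {a, b, c, d, e, f}.

6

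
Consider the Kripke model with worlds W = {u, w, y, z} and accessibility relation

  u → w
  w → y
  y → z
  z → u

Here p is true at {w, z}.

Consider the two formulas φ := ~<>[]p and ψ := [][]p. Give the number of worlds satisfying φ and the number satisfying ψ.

2 and 2

For ~<>[]p:
u: <>[]p is F. ✓
w: <>[]p is T. ✗
y: <>[]p is F. ✓
z: <>[]p is T. ✗
— 2 worlds.
For [][]p:
u: successors {w}; []p there: w:F. ✗
w: successors {y}; []p there: y:T. ✓
y: successors {z}; []p there: z:F. ✗
z: successors {u}; []p there: u:T. ✓
— 2 worlds.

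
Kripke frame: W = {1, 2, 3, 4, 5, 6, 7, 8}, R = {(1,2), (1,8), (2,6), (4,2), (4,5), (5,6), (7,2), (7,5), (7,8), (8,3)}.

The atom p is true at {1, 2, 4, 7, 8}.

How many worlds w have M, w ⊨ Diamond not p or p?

1: Diamond not p is F, p is T. ✓
2: Diamond not p is T, p is T. ✓
3: Diamond not p is F, p is F. ✗
4: Diamond not p is T, p is T. ✓
5: Diamond not p is T, p is F. ✓
6: Diamond not p is F, p is F. ✗
7: Diamond not p is T, p is T. ✓
8: Diamond not p is T, p is T. ✓
Satisfying worlds: {1, 2, 4, 5, 7, 8}.

6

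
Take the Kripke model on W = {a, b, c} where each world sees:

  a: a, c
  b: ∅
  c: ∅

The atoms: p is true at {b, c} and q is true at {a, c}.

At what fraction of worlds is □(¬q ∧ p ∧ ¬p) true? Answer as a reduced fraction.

a: successors {a, c}; ¬q ∧ p ∧ ¬p there: a:F, c:F. ✗
b: no successors, so □(¬q ∧ p ∧ ¬p) holds vacuously. ✓
c: no successors, so □(¬q ∧ p ∧ ¬p) holds vacuously. ✓
That's 2 of 3 worlds, so 2/3.

2/3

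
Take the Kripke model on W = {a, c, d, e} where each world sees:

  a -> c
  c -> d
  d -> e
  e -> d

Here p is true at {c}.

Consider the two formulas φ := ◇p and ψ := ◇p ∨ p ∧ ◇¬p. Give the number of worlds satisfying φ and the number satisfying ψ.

For ◇p:
a: successors {c}; p there: c:T. ✓
c: successors {d}; p there: d:F. ✗
d: successors {e}; p there: e:F. ✗
e: successors {d}; p there: d:F. ✗
— 1 world.
For ◇p ∨ p ∧ ◇¬p:
a: ◇p is T, p ∧ ◇¬p is F. ✓
c: ◇p is F, p ∧ ◇¬p is T. ✓
d: ◇p is F, p ∧ ◇¬p is F. ✗
e: ◇p is F, p ∧ ◇¬p is F. ✗
— 2 worlds.

1 and 2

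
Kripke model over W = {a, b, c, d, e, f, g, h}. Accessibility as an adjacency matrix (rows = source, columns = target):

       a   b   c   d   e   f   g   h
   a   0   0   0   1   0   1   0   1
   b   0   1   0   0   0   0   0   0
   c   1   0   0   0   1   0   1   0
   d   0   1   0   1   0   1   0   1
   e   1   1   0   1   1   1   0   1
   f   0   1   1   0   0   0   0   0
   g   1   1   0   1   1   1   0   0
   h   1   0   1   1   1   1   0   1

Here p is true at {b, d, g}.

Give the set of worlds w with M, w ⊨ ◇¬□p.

{a, c, d, e, f, g, h}

a: successors {d, f, h}; ¬□p there: d:T, f:T, h:T. ✓
b: successors {b}; ¬□p there: b:F. ✗
c: successors {a, e, g}; ¬□p there: a:T, e:T, g:T. ✓
d: successors {b, d, f, h}; ¬□p there: b:F, d:T, f:T, h:T. ✓
e: successors {a, b, d, e, f, h}; ¬□p there: a:T, b:F, d:T, e:T, f:T, h:T. ✓
f: successors {b, c}; ¬□p there: b:F, c:T. ✓
g: successors {a, b, d, e, f}; ¬□p there: a:T, b:F, d:T, e:T, f:T. ✓
h: successors {a, c, d, e, f, h}; ¬□p there: a:T, c:T, d:T, e:T, f:T, h:T. ✓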